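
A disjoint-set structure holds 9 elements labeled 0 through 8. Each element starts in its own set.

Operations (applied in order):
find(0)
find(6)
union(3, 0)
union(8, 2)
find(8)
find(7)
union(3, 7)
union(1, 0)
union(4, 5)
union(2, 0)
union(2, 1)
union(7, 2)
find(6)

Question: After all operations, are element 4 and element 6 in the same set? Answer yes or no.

Step 1: find(0) -> no change; set of 0 is {0}
Step 2: find(6) -> no change; set of 6 is {6}
Step 3: union(3, 0) -> merged; set of 3 now {0, 3}
Step 4: union(8, 2) -> merged; set of 8 now {2, 8}
Step 5: find(8) -> no change; set of 8 is {2, 8}
Step 6: find(7) -> no change; set of 7 is {7}
Step 7: union(3, 7) -> merged; set of 3 now {0, 3, 7}
Step 8: union(1, 0) -> merged; set of 1 now {0, 1, 3, 7}
Step 9: union(4, 5) -> merged; set of 4 now {4, 5}
Step 10: union(2, 0) -> merged; set of 2 now {0, 1, 2, 3, 7, 8}
Step 11: union(2, 1) -> already same set; set of 2 now {0, 1, 2, 3, 7, 8}
Step 12: union(7, 2) -> already same set; set of 7 now {0, 1, 2, 3, 7, 8}
Step 13: find(6) -> no change; set of 6 is {6}
Set of 4: {4, 5}; 6 is not a member.

Answer: no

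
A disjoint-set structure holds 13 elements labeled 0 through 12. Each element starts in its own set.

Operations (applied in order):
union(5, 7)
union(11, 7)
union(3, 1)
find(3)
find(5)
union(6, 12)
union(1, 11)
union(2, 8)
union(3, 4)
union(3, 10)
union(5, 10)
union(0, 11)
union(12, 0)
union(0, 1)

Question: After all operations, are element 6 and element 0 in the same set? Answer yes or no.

Answer: yes

Derivation:
Step 1: union(5, 7) -> merged; set of 5 now {5, 7}
Step 2: union(11, 7) -> merged; set of 11 now {5, 7, 11}
Step 3: union(3, 1) -> merged; set of 3 now {1, 3}
Step 4: find(3) -> no change; set of 3 is {1, 3}
Step 5: find(5) -> no change; set of 5 is {5, 7, 11}
Step 6: union(6, 12) -> merged; set of 6 now {6, 12}
Step 7: union(1, 11) -> merged; set of 1 now {1, 3, 5, 7, 11}
Step 8: union(2, 8) -> merged; set of 2 now {2, 8}
Step 9: union(3, 4) -> merged; set of 3 now {1, 3, 4, 5, 7, 11}
Step 10: union(3, 10) -> merged; set of 3 now {1, 3, 4, 5, 7, 10, 11}
Step 11: union(5, 10) -> already same set; set of 5 now {1, 3, 4, 5, 7, 10, 11}
Step 12: union(0, 11) -> merged; set of 0 now {0, 1, 3, 4, 5, 7, 10, 11}
Step 13: union(12, 0) -> merged; set of 12 now {0, 1, 3, 4, 5, 6, 7, 10, 11, 12}
Step 14: union(0, 1) -> already same set; set of 0 now {0, 1, 3, 4, 5, 6, 7, 10, 11, 12}
Set of 6: {0, 1, 3, 4, 5, 6, 7, 10, 11, 12}; 0 is a member.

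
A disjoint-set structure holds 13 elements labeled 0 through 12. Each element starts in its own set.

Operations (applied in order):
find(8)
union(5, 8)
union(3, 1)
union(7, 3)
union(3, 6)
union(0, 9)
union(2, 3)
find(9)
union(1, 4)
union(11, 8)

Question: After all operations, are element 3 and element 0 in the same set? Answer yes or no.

Step 1: find(8) -> no change; set of 8 is {8}
Step 2: union(5, 8) -> merged; set of 5 now {5, 8}
Step 3: union(3, 1) -> merged; set of 3 now {1, 3}
Step 4: union(7, 3) -> merged; set of 7 now {1, 3, 7}
Step 5: union(3, 6) -> merged; set of 3 now {1, 3, 6, 7}
Step 6: union(0, 9) -> merged; set of 0 now {0, 9}
Step 7: union(2, 3) -> merged; set of 2 now {1, 2, 3, 6, 7}
Step 8: find(9) -> no change; set of 9 is {0, 9}
Step 9: union(1, 4) -> merged; set of 1 now {1, 2, 3, 4, 6, 7}
Step 10: union(11, 8) -> merged; set of 11 now {5, 8, 11}
Set of 3: {1, 2, 3, 4, 6, 7}; 0 is not a member.

Answer: no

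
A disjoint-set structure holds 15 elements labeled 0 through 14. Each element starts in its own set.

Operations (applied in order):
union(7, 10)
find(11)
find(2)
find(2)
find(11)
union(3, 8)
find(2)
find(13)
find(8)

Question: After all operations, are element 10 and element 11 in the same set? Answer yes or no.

Step 1: union(7, 10) -> merged; set of 7 now {7, 10}
Step 2: find(11) -> no change; set of 11 is {11}
Step 3: find(2) -> no change; set of 2 is {2}
Step 4: find(2) -> no change; set of 2 is {2}
Step 5: find(11) -> no change; set of 11 is {11}
Step 6: union(3, 8) -> merged; set of 3 now {3, 8}
Step 7: find(2) -> no change; set of 2 is {2}
Step 8: find(13) -> no change; set of 13 is {13}
Step 9: find(8) -> no change; set of 8 is {3, 8}
Set of 10: {7, 10}; 11 is not a member.

Answer: no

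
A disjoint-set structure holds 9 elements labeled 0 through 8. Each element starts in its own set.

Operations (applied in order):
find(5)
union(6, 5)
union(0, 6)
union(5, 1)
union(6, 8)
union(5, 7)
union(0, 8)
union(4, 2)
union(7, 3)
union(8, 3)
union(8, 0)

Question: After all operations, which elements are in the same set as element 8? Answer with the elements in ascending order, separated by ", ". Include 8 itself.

Step 1: find(5) -> no change; set of 5 is {5}
Step 2: union(6, 5) -> merged; set of 6 now {5, 6}
Step 3: union(0, 6) -> merged; set of 0 now {0, 5, 6}
Step 4: union(5, 1) -> merged; set of 5 now {0, 1, 5, 6}
Step 5: union(6, 8) -> merged; set of 6 now {0, 1, 5, 6, 8}
Step 6: union(5, 7) -> merged; set of 5 now {0, 1, 5, 6, 7, 8}
Step 7: union(0, 8) -> already same set; set of 0 now {0, 1, 5, 6, 7, 8}
Step 8: union(4, 2) -> merged; set of 4 now {2, 4}
Step 9: union(7, 3) -> merged; set of 7 now {0, 1, 3, 5, 6, 7, 8}
Step 10: union(8, 3) -> already same set; set of 8 now {0, 1, 3, 5, 6, 7, 8}
Step 11: union(8, 0) -> already same set; set of 8 now {0, 1, 3, 5, 6, 7, 8}
Component of 8: {0, 1, 3, 5, 6, 7, 8}

Answer: 0, 1, 3, 5, 6, 7, 8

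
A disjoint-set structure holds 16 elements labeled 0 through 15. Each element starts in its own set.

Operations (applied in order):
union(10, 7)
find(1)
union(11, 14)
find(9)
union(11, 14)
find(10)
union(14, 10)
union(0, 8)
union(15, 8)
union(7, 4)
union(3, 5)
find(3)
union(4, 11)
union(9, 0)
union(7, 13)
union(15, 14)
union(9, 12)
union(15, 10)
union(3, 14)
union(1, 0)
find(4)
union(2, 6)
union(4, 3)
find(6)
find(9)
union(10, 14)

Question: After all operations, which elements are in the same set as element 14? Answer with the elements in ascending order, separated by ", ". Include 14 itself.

Answer: 0, 1, 3, 4, 5, 7, 8, 9, 10, 11, 12, 13, 14, 15

Derivation:
Step 1: union(10, 7) -> merged; set of 10 now {7, 10}
Step 2: find(1) -> no change; set of 1 is {1}
Step 3: union(11, 14) -> merged; set of 11 now {11, 14}
Step 4: find(9) -> no change; set of 9 is {9}
Step 5: union(11, 14) -> already same set; set of 11 now {11, 14}
Step 6: find(10) -> no change; set of 10 is {7, 10}
Step 7: union(14, 10) -> merged; set of 14 now {7, 10, 11, 14}
Step 8: union(0, 8) -> merged; set of 0 now {0, 8}
Step 9: union(15, 8) -> merged; set of 15 now {0, 8, 15}
Step 10: union(7, 4) -> merged; set of 7 now {4, 7, 10, 11, 14}
Step 11: union(3, 5) -> merged; set of 3 now {3, 5}
Step 12: find(3) -> no change; set of 3 is {3, 5}
Step 13: union(4, 11) -> already same set; set of 4 now {4, 7, 10, 11, 14}
Step 14: union(9, 0) -> merged; set of 9 now {0, 8, 9, 15}
Step 15: union(7, 13) -> merged; set of 7 now {4, 7, 10, 11, 13, 14}
Step 16: union(15, 14) -> merged; set of 15 now {0, 4, 7, 8, 9, 10, 11, 13, 14, 15}
Step 17: union(9, 12) -> merged; set of 9 now {0, 4, 7, 8, 9, 10, 11, 12, 13, 14, 15}
Step 18: union(15, 10) -> already same set; set of 15 now {0, 4, 7, 8, 9, 10, 11, 12, 13, 14, 15}
Step 19: union(3, 14) -> merged; set of 3 now {0, 3, 4, 5, 7, 8, 9, 10, 11, 12, 13, 14, 15}
Step 20: union(1, 0) -> merged; set of 1 now {0, 1, 3, 4, 5, 7, 8, 9, 10, 11, 12, 13, 14, 15}
Step 21: find(4) -> no change; set of 4 is {0, 1, 3, 4, 5, 7, 8, 9, 10, 11, 12, 13, 14, 15}
Step 22: union(2, 6) -> merged; set of 2 now {2, 6}
Step 23: union(4, 3) -> already same set; set of 4 now {0, 1, 3, 4, 5, 7, 8, 9, 10, 11, 12, 13, 14, 15}
Step 24: find(6) -> no change; set of 6 is {2, 6}
Step 25: find(9) -> no change; set of 9 is {0, 1, 3, 4, 5, 7, 8, 9, 10, 11, 12, 13, 14, 15}
Step 26: union(10, 14) -> already same set; set of 10 now {0, 1, 3, 4, 5, 7, 8, 9, 10, 11, 12, 13, 14, 15}
Component of 14: {0, 1, 3, 4, 5, 7, 8, 9, 10, 11, 12, 13, 14, 15}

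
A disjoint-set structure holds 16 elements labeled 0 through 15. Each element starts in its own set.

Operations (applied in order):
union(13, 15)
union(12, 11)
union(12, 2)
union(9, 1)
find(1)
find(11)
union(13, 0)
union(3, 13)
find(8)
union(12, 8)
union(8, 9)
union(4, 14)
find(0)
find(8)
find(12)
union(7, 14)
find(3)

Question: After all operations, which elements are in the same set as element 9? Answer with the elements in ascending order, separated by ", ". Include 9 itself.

Answer: 1, 2, 8, 9, 11, 12

Derivation:
Step 1: union(13, 15) -> merged; set of 13 now {13, 15}
Step 2: union(12, 11) -> merged; set of 12 now {11, 12}
Step 3: union(12, 2) -> merged; set of 12 now {2, 11, 12}
Step 4: union(9, 1) -> merged; set of 9 now {1, 9}
Step 5: find(1) -> no change; set of 1 is {1, 9}
Step 6: find(11) -> no change; set of 11 is {2, 11, 12}
Step 7: union(13, 0) -> merged; set of 13 now {0, 13, 15}
Step 8: union(3, 13) -> merged; set of 3 now {0, 3, 13, 15}
Step 9: find(8) -> no change; set of 8 is {8}
Step 10: union(12, 8) -> merged; set of 12 now {2, 8, 11, 12}
Step 11: union(8, 9) -> merged; set of 8 now {1, 2, 8, 9, 11, 12}
Step 12: union(4, 14) -> merged; set of 4 now {4, 14}
Step 13: find(0) -> no change; set of 0 is {0, 3, 13, 15}
Step 14: find(8) -> no change; set of 8 is {1, 2, 8, 9, 11, 12}
Step 15: find(12) -> no change; set of 12 is {1, 2, 8, 9, 11, 12}
Step 16: union(7, 14) -> merged; set of 7 now {4, 7, 14}
Step 17: find(3) -> no change; set of 3 is {0, 3, 13, 15}
Component of 9: {1, 2, 8, 9, 11, 12}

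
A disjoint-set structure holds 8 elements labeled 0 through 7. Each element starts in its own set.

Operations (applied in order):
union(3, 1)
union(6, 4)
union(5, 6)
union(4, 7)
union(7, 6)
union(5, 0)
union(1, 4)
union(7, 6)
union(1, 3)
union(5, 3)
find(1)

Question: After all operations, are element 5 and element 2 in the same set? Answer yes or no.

Step 1: union(3, 1) -> merged; set of 3 now {1, 3}
Step 2: union(6, 4) -> merged; set of 6 now {4, 6}
Step 3: union(5, 6) -> merged; set of 5 now {4, 5, 6}
Step 4: union(4, 7) -> merged; set of 4 now {4, 5, 6, 7}
Step 5: union(7, 6) -> already same set; set of 7 now {4, 5, 6, 7}
Step 6: union(5, 0) -> merged; set of 5 now {0, 4, 5, 6, 7}
Step 7: union(1, 4) -> merged; set of 1 now {0, 1, 3, 4, 5, 6, 7}
Step 8: union(7, 6) -> already same set; set of 7 now {0, 1, 3, 4, 5, 6, 7}
Step 9: union(1, 3) -> already same set; set of 1 now {0, 1, 3, 4, 5, 6, 7}
Step 10: union(5, 3) -> already same set; set of 5 now {0, 1, 3, 4, 5, 6, 7}
Step 11: find(1) -> no change; set of 1 is {0, 1, 3, 4, 5, 6, 7}
Set of 5: {0, 1, 3, 4, 5, 6, 7}; 2 is not a member.

Answer: no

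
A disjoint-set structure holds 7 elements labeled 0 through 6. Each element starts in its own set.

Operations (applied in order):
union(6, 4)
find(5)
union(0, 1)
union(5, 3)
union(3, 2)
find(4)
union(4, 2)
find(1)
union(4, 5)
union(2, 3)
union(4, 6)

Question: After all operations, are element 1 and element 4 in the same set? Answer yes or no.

Step 1: union(6, 4) -> merged; set of 6 now {4, 6}
Step 2: find(5) -> no change; set of 5 is {5}
Step 3: union(0, 1) -> merged; set of 0 now {0, 1}
Step 4: union(5, 3) -> merged; set of 5 now {3, 5}
Step 5: union(3, 2) -> merged; set of 3 now {2, 3, 5}
Step 6: find(4) -> no change; set of 4 is {4, 6}
Step 7: union(4, 2) -> merged; set of 4 now {2, 3, 4, 5, 6}
Step 8: find(1) -> no change; set of 1 is {0, 1}
Step 9: union(4, 5) -> already same set; set of 4 now {2, 3, 4, 5, 6}
Step 10: union(2, 3) -> already same set; set of 2 now {2, 3, 4, 5, 6}
Step 11: union(4, 6) -> already same set; set of 4 now {2, 3, 4, 5, 6}
Set of 1: {0, 1}; 4 is not a member.

Answer: no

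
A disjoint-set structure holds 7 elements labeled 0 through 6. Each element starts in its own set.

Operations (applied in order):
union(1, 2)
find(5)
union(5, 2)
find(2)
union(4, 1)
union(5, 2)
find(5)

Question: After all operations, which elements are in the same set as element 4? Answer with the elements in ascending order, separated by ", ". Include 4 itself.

Step 1: union(1, 2) -> merged; set of 1 now {1, 2}
Step 2: find(5) -> no change; set of 5 is {5}
Step 3: union(5, 2) -> merged; set of 5 now {1, 2, 5}
Step 4: find(2) -> no change; set of 2 is {1, 2, 5}
Step 5: union(4, 1) -> merged; set of 4 now {1, 2, 4, 5}
Step 6: union(5, 2) -> already same set; set of 5 now {1, 2, 4, 5}
Step 7: find(5) -> no change; set of 5 is {1, 2, 4, 5}
Component of 4: {1, 2, 4, 5}

Answer: 1, 2, 4, 5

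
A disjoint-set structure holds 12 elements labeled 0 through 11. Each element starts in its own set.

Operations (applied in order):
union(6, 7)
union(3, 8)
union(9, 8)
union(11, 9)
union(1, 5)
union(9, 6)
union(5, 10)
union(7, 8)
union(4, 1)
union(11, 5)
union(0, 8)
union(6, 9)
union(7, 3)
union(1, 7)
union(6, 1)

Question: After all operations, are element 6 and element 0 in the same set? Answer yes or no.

Step 1: union(6, 7) -> merged; set of 6 now {6, 7}
Step 2: union(3, 8) -> merged; set of 3 now {3, 8}
Step 3: union(9, 8) -> merged; set of 9 now {3, 8, 9}
Step 4: union(11, 9) -> merged; set of 11 now {3, 8, 9, 11}
Step 5: union(1, 5) -> merged; set of 1 now {1, 5}
Step 6: union(9, 6) -> merged; set of 9 now {3, 6, 7, 8, 9, 11}
Step 7: union(5, 10) -> merged; set of 5 now {1, 5, 10}
Step 8: union(7, 8) -> already same set; set of 7 now {3, 6, 7, 8, 9, 11}
Step 9: union(4, 1) -> merged; set of 4 now {1, 4, 5, 10}
Step 10: union(11, 5) -> merged; set of 11 now {1, 3, 4, 5, 6, 7, 8, 9, 10, 11}
Step 11: union(0, 8) -> merged; set of 0 now {0, 1, 3, 4, 5, 6, 7, 8, 9, 10, 11}
Step 12: union(6, 9) -> already same set; set of 6 now {0, 1, 3, 4, 5, 6, 7, 8, 9, 10, 11}
Step 13: union(7, 3) -> already same set; set of 7 now {0, 1, 3, 4, 5, 6, 7, 8, 9, 10, 11}
Step 14: union(1, 7) -> already same set; set of 1 now {0, 1, 3, 4, 5, 6, 7, 8, 9, 10, 11}
Step 15: union(6, 1) -> already same set; set of 6 now {0, 1, 3, 4, 5, 6, 7, 8, 9, 10, 11}
Set of 6: {0, 1, 3, 4, 5, 6, 7, 8, 9, 10, 11}; 0 is a member.

Answer: yes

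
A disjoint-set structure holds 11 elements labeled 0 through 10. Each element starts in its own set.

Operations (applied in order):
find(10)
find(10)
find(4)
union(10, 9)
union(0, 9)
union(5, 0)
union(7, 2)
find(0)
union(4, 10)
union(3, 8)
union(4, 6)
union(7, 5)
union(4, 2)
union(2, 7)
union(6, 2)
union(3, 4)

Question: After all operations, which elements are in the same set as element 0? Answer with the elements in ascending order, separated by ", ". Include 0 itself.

Step 1: find(10) -> no change; set of 10 is {10}
Step 2: find(10) -> no change; set of 10 is {10}
Step 3: find(4) -> no change; set of 4 is {4}
Step 4: union(10, 9) -> merged; set of 10 now {9, 10}
Step 5: union(0, 9) -> merged; set of 0 now {0, 9, 10}
Step 6: union(5, 0) -> merged; set of 5 now {0, 5, 9, 10}
Step 7: union(7, 2) -> merged; set of 7 now {2, 7}
Step 8: find(0) -> no change; set of 0 is {0, 5, 9, 10}
Step 9: union(4, 10) -> merged; set of 4 now {0, 4, 5, 9, 10}
Step 10: union(3, 8) -> merged; set of 3 now {3, 8}
Step 11: union(4, 6) -> merged; set of 4 now {0, 4, 5, 6, 9, 10}
Step 12: union(7, 5) -> merged; set of 7 now {0, 2, 4, 5, 6, 7, 9, 10}
Step 13: union(4, 2) -> already same set; set of 4 now {0, 2, 4, 5, 6, 7, 9, 10}
Step 14: union(2, 7) -> already same set; set of 2 now {0, 2, 4, 5, 6, 7, 9, 10}
Step 15: union(6, 2) -> already same set; set of 6 now {0, 2, 4, 5, 6, 7, 9, 10}
Step 16: union(3, 4) -> merged; set of 3 now {0, 2, 3, 4, 5, 6, 7, 8, 9, 10}
Component of 0: {0, 2, 3, 4, 5, 6, 7, 8, 9, 10}

Answer: 0, 2, 3, 4, 5, 6, 7, 8, 9, 10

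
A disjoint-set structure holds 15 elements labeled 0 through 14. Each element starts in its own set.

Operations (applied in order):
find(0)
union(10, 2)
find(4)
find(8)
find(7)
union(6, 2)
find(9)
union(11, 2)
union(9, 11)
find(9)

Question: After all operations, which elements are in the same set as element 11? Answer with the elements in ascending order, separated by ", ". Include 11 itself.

Step 1: find(0) -> no change; set of 0 is {0}
Step 2: union(10, 2) -> merged; set of 10 now {2, 10}
Step 3: find(4) -> no change; set of 4 is {4}
Step 4: find(8) -> no change; set of 8 is {8}
Step 5: find(7) -> no change; set of 7 is {7}
Step 6: union(6, 2) -> merged; set of 6 now {2, 6, 10}
Step 7: find(9) -> no change; set of 9 is {9}
Step 8: union(11, 2) -> merged; set of 11 now {2, 6, 10, 11}
Step 9: union(9, 11) -> merged; set of 9 now {2, 6, 9, 10, 11}
Step 10: find(9) -> no change; set of 9 is {2, 6, 9, 10, 11}
Component of 11: {2, 6, 9, 10, 11}

Answer: 2, 6, 9, 10, 11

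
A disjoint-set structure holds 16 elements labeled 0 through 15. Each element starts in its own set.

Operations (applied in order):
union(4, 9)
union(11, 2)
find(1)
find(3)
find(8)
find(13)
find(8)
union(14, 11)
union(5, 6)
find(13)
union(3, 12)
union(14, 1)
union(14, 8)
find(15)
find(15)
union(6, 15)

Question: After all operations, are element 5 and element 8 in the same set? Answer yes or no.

Step 1: union(4, 9) -> merged; set of 4 now {4, 9}
Step 2: union(11, 2) -> merged; set of 11 now {2, 11}
Step 3: find(1) -> no change; set of 1 is {1}
Step 4: find(3) -> no change; set of 3 is {3}
Step 5: find(8) -> no change; set of 8 is {8}
Step 6: find(13) -> no change; set of 13 is {13}
Step 7: find(8) -> no change; set of 8 is {8}
Step 8: union(14, 11) -> merged; set of 14 now {2, 11, 14}
Step 9: union(5, 6) -> merged; set of 5 now {5, 6}
Step 10: find(13) -> no change; set of 13 is {13}
Step 11: union(3, 12) -> merged; set of 3 now {3, 12}
Step 12: union(14, 1) -> merged; set of 14 now {1, 2, 11, 14}
Step 13: union(14, 8) -> merged; set of 14 now {1, 2, 8, 11, 14}
Step 14: find(15) -> no change; set of 15 is {15}
Step 15: find(15) -> no change; set of 15 is {15}
Step 16: union(6, 15) -> merged; set of 6 now {5, 6, 15}
Set of 5: {5, 6, 15}; 8 is not a member.

Answer: no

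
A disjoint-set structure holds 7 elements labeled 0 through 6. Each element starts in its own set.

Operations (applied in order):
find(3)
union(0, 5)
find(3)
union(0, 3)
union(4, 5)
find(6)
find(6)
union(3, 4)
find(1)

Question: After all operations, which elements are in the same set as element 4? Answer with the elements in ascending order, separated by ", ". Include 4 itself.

Answer: 0, 3, 4, 5

Derivation:
Step 1: find(3) -> no change; set of 3 is {3}
Step 2: union(0, 5) -> merged; set of 0 now {0, 5}
Step 3: find(3) -> no change; set of 3 is {3}
Step 4: union(0, 3) -> merged; set of 0 now {0, 3, 5}
Step 5: union(4, 5) -> merged; set of 4 now {0, 3, 4, 5}
Step 6: find(6) -> no change; set of 6 is {6}
Step 7: find(6) -> no change; set of 6 is {6}
Step 8: union(3, 4) -> already same set; set of 3 now {0, 3, 4, 5}
Step 9: find(1) -> no change; set of 1 is {1}
Component of 4: {0, 3, 4, 5}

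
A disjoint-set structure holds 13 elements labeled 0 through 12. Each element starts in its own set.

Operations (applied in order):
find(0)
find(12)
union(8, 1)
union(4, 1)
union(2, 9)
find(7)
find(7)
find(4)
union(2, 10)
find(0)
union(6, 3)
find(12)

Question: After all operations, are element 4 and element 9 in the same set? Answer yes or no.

Answer: no

Derivation:
Step 1: find(0) -> no change; set of 0 is {0}
Step 2: find(12) -> no change; set of 12 is {12}
Step 3: union(8, 1) -> merged; set of 8 now {1, 8}
Step 4: union(4, 1) -> merged; set of 4 now {1, 4, 8}
Step 5: union(2, 9) -> merged; set of 2 now {2, 9}
Step 6: find(7) -> no change; set of 7 is {7}
Step 7: find(7) -> no change; set of 7 is {7}
Step 8: find(4) -> no change; set of 4 is {1, 4, 8}
Step 9: union(2, 10) -> merged; set of 2 now {2, 9, 10}
Step 10: find(0) -> no change; set of 0 is {0}
Step 11: union(6, 3) -> merged; set of 6 now {3, 6}
Step 12: find(12) -> no change; set of 12 is {12}
Set of 4: {1, 4, 8}; 9 is not a member.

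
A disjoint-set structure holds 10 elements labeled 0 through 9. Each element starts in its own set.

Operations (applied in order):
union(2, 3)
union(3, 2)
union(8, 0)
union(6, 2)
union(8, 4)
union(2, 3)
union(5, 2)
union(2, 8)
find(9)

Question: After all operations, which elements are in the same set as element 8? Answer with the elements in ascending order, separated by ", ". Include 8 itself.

Step 1: union(2, 3) -> merged; set of 2 now {2, 3}
Step 2: union(3, 2) -> already same set; set of 3 now {2, 3}
Step 3: union(8, 0) -> merged; set of 8 now {0, 8}
Step 4: union(6, 2) -> merged; set of 6 now {2, 3, 6}
Step 5: union(8, 4) -> merged; set of 8 now {0, 4, 8}
Step 6: union(2, 3) -> already same set; set of 2 now {2, 3, 6}
Step 7: union(5, 2) -> merged; set of 5 now {2, 3, 5, 6}
Step 8: union(2, 8) -> merged; set of 2 now {0, 2, 3, 4, 5, 6, 8}
Step 9: find(9) -> no change; set of 9 is {9}
Component of 8: {0, 2, 3, 4, 5, 6, 8}

Answer: 0, 2, 3, 4, 5, 6, 8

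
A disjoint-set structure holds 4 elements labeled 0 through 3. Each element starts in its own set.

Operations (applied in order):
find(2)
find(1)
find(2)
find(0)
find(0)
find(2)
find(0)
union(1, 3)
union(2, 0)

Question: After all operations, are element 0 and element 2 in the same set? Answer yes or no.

Answer: yes

Derivation:
Step 1: find(2) -> no change; set of 2 is {2}
Step 2: find(1) -> no change; set of 1 is {1}
Step 3: find(2) -> no change; set of 2 is {2}
Step 4: find(0) -> no change; set of 0 is {0}
Step 5: find(0) -> no change; set of 0 is {0}
Step 6: find(2) -> no change; set of 2 is {2}
Step 7: find(0) -> no change; set of 0 is {0}
Step 8: union(1, 3) -> merged; set of 1 now {1, 3}
Step 9: union(2, 0) -> merged; set of 2 now {0, 2}
Set of 0: {0, 2}; 2 is a member.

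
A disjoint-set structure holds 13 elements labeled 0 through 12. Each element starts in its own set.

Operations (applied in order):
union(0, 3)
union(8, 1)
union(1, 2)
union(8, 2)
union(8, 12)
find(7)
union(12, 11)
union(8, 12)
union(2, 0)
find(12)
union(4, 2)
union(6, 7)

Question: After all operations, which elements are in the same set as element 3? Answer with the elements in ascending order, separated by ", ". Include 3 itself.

Answer: 0, 1, 2, 3, 4, 8, 11, 12

Derivation:
Step 1: union(0, 3) -> merged; set of 0 now {0, 3}
Step 2: union(8, 1) -> merged; set of 8 now {1, 8}
Step 3: union(1, 2) -> merged; set of 1 now {1, 2, 8}
Step 4: union(8, 2) -> already same set; set of 8 now {1, 2, 8}
Step 5: union(8, 12) -> merged; set of 8 now {1, 2, 8, 12}
Step 6: find(7) -> no change; set of 7 is {7}
Step 7: union(12, 11) -> merged; set of 12 now {1, 2, 8, 11, 12}
Step 8: union(8, 12) -> already same set; set of 8 now {1, 2, 8, 11, 12}
Step 9: union(2, 0) -> merged; set of 2 now {0, 1, 2, 3, 8, 11, 12}
Step 10: find(12) -> no change; set of 12 is {0, 1, 2, 3, 8, 11, 12}
Step 11: union(4, 2) -> merged; set of 4 now {0, 1, 2, 3, 4, 8, 11, 12}
Step 12: union(6, 7) -> merged; set of 6 now {6, 7}
Component of 3: {0, 1, 2, 3, 4, 8, 11, 12}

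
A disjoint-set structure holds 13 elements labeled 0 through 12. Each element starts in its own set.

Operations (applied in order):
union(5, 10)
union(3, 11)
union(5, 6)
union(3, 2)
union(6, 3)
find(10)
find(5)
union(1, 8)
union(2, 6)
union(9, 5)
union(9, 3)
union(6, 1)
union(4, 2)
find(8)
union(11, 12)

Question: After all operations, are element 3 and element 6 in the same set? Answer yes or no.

Answer: yes

Derivation:
Step 1: union(5, 10) -> merged; set of 5 now {5, 10}
Step 2: union(3, 11) -> merged; set of 3 now {3, 11}
Step 3: union(5, 6) -> merged; set of 5 now {5, 6, 10}
Step 4: union(3, 2) -> merged; set of 3 now {2, 3, 11}
Step 5: union(6, 3) -> merged; set of 6 now {2, 3, 5, 6, 10, 11}
Step 6: find(10) -> no change; set of 10 is {2, 3, 5, 6, 10, 11}
Step 7: find(5) -> no change; set of 5 is {2, 3, 5, 6, 10, 11}
Step 8: union(1, 8) -> merged; set of 1 now {1, 8}
Step 9: union(2, 6) -> already same set; set of 2 now {2, 3, 5, 6, 10, 11}
Step 10: union(9, 5) -> merged; set of 9 now {2, 3, 5, 6, 9, 10, 11}
Step 11: union(9, 3) -> already same set; set of 9 now {2, 3, 5, 6, 9, 10, 11}
Step 12: union(6, 1) -> merged; set of 6 now {1, 2, 3, 5, 6, 8, 9, 10, 11}
Step 13: union(4, 2) -> merged; set of 4 now {1, 2, 3, 4, 5, 6, 8, 9, 10, 11}
Step 14: find(8) -> no change; set of 8 is {1, 2, 3, 4, 5, 6, 8, 9, 10, 11}
Step 15: union(11, 12) -> merged; set of 11 now {1, 2, 3, 4, 5, 6, 8, 9, 10, 11, 12}
Set of 3: {1, 2, 3, 4, 5, 6, 8, 9, 10, 11, 12}; 6 is a member.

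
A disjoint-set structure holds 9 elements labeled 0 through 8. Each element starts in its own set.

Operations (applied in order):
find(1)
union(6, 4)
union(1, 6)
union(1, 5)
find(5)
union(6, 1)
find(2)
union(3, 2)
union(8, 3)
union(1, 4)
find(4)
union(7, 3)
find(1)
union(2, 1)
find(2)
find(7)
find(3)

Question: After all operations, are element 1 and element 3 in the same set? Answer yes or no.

Answer: yes

Derivation:
Step 1: find(1) -> no change; set of 1 is {1}
Step 2: union(6, 4) -> merged; set of 6 now {4, 6}
Step 3: union(1, 6) -> merged; set of 1 now {1, 4, 6}
Step 4: union(1, 5) -> merged; set of 1 now {1, 4, 5, 6}
Step 5: find(5) -> no change; set of 5 is {1, 4, 5, 6}
Step 6: union(6, 1) -> already same set; set of 6 now {1, 4, 5, 6}
Step 7: find(2) -> no change; set of 2 is {2}
Step 8: union(3, 2) -> merged; set of 3 now {2, 3}
Step 9: union(8, 3) -> merged; set of 8 now {2, 3, 8}
Step 10: union(1, 4) -> already same set; set of 1 now {1, 4, 5, 6}
Step 11: find(4) -> no change; set of 4 is {1, 4, 5, 6}
Step 12: union(7, 3) -> merged; set of 7 now {2, 3, 7, 8}
Step 13: find(1) -> no change; set of 1 is {1, 4, 5, 6}
Step 14: union(2, 1) -> merged; set of 2 now {1, 2, 3, 4, 5, 6, 7, 8}
Step 15: find(2) -> no change; set of 2 is {1, 2, 3, 4, 5, 6, 7, 8}
Step 16: find(7) -> no change; set of 7 is {1, 2, 3, 4, 5, 6, 7, 8}
Step 17: find(3) -> no change; set of 3 is {1, 2, 3, 4, 5, 6, 7, 8}
Set of 1: {1, 2, 3, 4, 5, 6, 7, 8}; 3 is a member.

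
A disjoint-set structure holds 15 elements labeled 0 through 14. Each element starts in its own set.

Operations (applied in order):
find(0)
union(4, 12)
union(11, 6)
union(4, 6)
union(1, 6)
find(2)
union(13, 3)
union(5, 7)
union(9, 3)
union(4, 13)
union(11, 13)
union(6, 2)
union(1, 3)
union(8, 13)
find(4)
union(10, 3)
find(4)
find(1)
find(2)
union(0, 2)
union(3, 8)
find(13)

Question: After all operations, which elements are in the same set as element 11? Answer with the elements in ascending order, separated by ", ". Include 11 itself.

Step 1: find(0) -> no change; set of 0 is {0}
Step 2: union(4, 12) -> merged; set of 4 now {4, 12}
Step 3: union(11, 6) -> merged; set of 11 now {6, 11}
Step 4: union(4, 6) -> merged; set of 4 now {4, 6, 11, 12}
Step 5: union(1, 6) -> merged; set of 1 now {1, 4, 6, 11, 12}
Step 6: find(2) -> no change; set of 2 is {2}
Step 7: union(13, 3) -> merged; set of 13 now {3, 13}
Step 8: union(5, 7) -> merged; set of 5 now {5, 7}
Step 9: union(9, 3) -> merged; set of 9 now {3, 9, 13}
Step 10: union(4, 13) -> merged; set of 4 now {1, 3, 4, 6, 9, 11, 12, 13}
Step 11: union(11, 13) -> already same set; set of 11 now {1, 3, 4, 6, 9, 11, 12, 13}
Step 12: union(6, 2) -> merged; set of 6 now {1, 2, 3, 4, 6, 9, 11, 12, 13}
Step 13: union(1, 3) -> already same set; set of 1 now {1, 2, 3, 4, 6, 9, 11, 12, 13}
Step 14: union(8, 13) -> merged; set of 8 now {1, 2, 3, 4, 6, 8, 9, 11, 12, 13}
Step 15: find(4) -> no change; set of 4 is {1, 2, 3, 4, 6, 8, 9, 11, 12, 13}
Step 16: union(10, 3) -> merged; set of 10 now {1, 2, 3, 4, 6, 8, 9, 10, 11, 12, 13}
Step 17: find(4) -> no change; set of 4 is {1, 2, 3, 4, 6, 8, 9, 10, 11, 12, 13}
Step 18: find(1) -> no change; set of 1 is {1, 2, 3, 4, 6, 8, 9, 10, 11, 12, 13}
Step 19: find(2) -> no change; set of 2 is {1, 2, 3, 4, 6, 8, 9, 10, 11, 12, 13}
Step 20: union(0, 2) -> merged; set of 0 now {0, 1, 2, 3, 4, 6, 8, 9, 10, 11, 12, 13}
Step 21: union(3, 8) -> already same set; set of 3 now {0, 1, 2, 3, 4, 6, 8, 9, 10, 11, 12, 13}
Step 22: find(13) -> no change; set of 13 is {0, 1, 2, 3, 4, 6, 8, 9, 10, 11, 12, 13}
Component of 11: {0, 1, 2, 3, 4, 6, 8, 9, 10, 11, 12, 13}

Answer: 0, 1, 2, 3, 4, 6, 8, 9, 10, 11, 12, 13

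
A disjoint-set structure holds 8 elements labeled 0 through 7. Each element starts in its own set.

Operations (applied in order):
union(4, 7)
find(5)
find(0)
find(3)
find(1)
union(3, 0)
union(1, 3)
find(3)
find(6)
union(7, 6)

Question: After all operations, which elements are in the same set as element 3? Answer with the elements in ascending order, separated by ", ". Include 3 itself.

Step 1: union(4, 7) -> merged; set of 4 now {4, 7}
Step 2: find(5) -> no change; set of 5 is {5}
Step 3: find(0) -> no change; set of 0 is {0}
Step 4: find(3) -> no change; set of 3 is {3}
Step 5: find(1) -> no change; set of 1 is {1}
Step 6: union(3, 0) -> merged; set of 3 now {0, 3}
Step 7: union(1, 3) -> merged; set of 1 now {0, 1, 3}
Step 8: find(3) -> no change; set of 3 is {0, 1, 3}
Step 9: find(6) -> no change; set of 6 is {6}
Step 10: union(7, 6) -> merged; set of 7 now {4, 6, 7}
Component of 3: {0, 1, 3}

Answer: 0, 1, 3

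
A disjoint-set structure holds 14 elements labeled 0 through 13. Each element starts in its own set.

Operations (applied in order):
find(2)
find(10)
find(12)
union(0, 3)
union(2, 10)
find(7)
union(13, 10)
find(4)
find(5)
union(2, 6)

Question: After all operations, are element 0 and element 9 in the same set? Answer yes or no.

Step 1: find(2) -> no change; set of 2 is {2}
Step 2: find(10) -> no change; set of 10 is {10}
Step 3: find(12) -> no change; set of 12 is {12}
Step 4: union(0, 3) -> merged; set of 0 now {0, 3}
Step 5: union(2, 10) -> merged; set of 2 now {2, 10}
Step 6: find(7) -> no change; set of 7 is {7}
Step 7: union(13, 10) -> merged; set of 13 now {2, 10, 13}
Step 8: find(4) -> no change; set of 4 is {4}
Step 9: find(5) -> no change; set of 5 is {5}
Step 10: union(2, 6) -> merged; set of 2 now {2, 6, 10, 13}
Set of 0: {0, 3}; 9 is not a member.

Answer: no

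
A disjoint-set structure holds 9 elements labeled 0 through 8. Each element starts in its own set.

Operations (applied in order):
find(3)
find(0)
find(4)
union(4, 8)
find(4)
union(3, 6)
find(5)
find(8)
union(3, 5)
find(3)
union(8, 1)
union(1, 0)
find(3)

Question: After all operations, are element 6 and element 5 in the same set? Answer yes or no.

Answer: yes

Derivation:
Step 1: find(3) -> no change; set of 3 is {3}
Step 2: find(0) -> no change; set of 0 is {0}
Step 3: find(4) -> no change; set of 4 is {4}
Step 4: union(4, 8) -> merged; set of 4 now {4, 8}
Step 5: find(4) -> no change; set of 4 is {4, 8}
Step 6: union(3, 6) -> merged; set of 3 now {3, 6}
Step 7: find(5) -> no change; set of 5 is {5}
Step 8: find(8) -> no change; set of 8 is {4, 8}
Step 9: union(3, 5) -> merged; set of 3 now {3, 5, 6}
Step 10: find(3) -> no change; set of 3 is {3, 5, 6}
Step 11: union(8, 1) -> merged; set of 8 now {1, 4, 8}
Step 12: union(1, 0) -> merged; set of 1 now {0, 1, 4, 8}
Step 13: find(3) -> no change; set of 3 is {3, 5, 6}
Set of 6: {3, 5, 6}; 5 is a member.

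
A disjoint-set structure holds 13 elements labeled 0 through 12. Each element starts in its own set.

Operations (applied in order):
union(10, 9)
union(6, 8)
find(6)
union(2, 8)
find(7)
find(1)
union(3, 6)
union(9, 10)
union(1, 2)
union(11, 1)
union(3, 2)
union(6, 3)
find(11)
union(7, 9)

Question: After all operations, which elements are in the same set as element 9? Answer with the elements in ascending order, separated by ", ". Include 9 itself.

Answer: 7, 9, 10

Derivation:
Step 1: union(10, 9) -> merged; set of 10 now {9, 10}
Step 2: union(6, 8) -> merged; set of 6 now {6, 8}
Step 3: find(6) -> no change; set of 6 is {6, 8}
Step 4: union(2, 8) -> merged; set of 2 now {2, 6, 8}
Step 5: find(7) -> no change; set of 7 is {7}
Step 6: find(1) -> no change; set of 1 is {1}
Step 7: union(3, 6) -> merged; set of 3 now {2, 3, 6, 8}
Step 8: union(9, 10) -> already same set; set of 9 now {9, 10}
Step 9: union(1, 2) -> merged; set of 1 now {1, 2, 3, 6, 8}
Step 10: union(11, 1) -> merged; set of 11 now {1, 2, 3, 6, 8, 11}
Step 11: union(3, 2) -> already same set; set of 3 now {1, 2, 3, 6, 8, 11}
Step 12: union(6, 3) -> already same set; set of 6 now {1, 2, 3, 6, 8, 11}
Step 13: find(11) -> no change; set of 11 is {1, 2, 3, 6, 8, 11}
Step 14: union(7, 9) -> merged; set of 7 now {7, 9, 10}
Component of 9: {7, 9, 10}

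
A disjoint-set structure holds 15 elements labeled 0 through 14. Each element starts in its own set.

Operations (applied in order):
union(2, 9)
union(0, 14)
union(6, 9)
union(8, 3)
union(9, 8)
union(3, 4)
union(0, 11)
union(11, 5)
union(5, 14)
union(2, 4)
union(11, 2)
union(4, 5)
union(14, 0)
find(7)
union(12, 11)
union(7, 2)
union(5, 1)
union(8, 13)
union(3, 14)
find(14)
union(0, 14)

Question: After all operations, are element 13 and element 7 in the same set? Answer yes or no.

Step 1: union(2, 9) -> merged; set of 2 now {2, 9}
Step 2: union(0, 14) -> merged; set of 0 now {0, 14}
Step 3: union(6, 9) -> merged; set of 6 now {2, 6, 9}
Step 4: union(8, 3) -> merged; set of 8 now {3, 8}
Step 5: union(9, 8) -> merged; set of 9 now {2, 3, 6, 8, 9}
Step 6: union(3, 4) -> merged; set of 3 now {2, 3, 4, 6, 8, 9}
Step 7: union(0, 11) -> merged; set of 0 now {0, 11, 14}
Step 8: union(11, 5) -> merged; set of 11 now {0, 5, 11, 14}
Step 9: union(5, 14) -> already same set; set of 5 now {0, 5, 11, 14}
Step 10: union(2, 4) -> already same set; set of 2 now {2, 3, 4, 6, 8, 9}
Step 11: union(11, 2) -> merged; set of 11 now {0, 2, 3, 4, 5, 6, 8, 9, 11, 14}
Step 12: union(4, 5) -> already same set; set of 4 now {0, 2, 3, 4, 5, 6, 8, 9, 11, 14}
Step 13: union(14, 0) -> already same set; set of 14 now {0, 2, 3, 4, 5, 6, 8, 9, 11, 14}
Step 14: find(7) -> no change; set of 7 is {7}
Step 15: union(12, 11) -> merged; set of 12 now {0, 2, 3, 4, 5, 6, 8, 9, 11, 12, 14}
Step 16: union(7, 2) -> merged; set of 7 now {0, 2, 3, 4, 5, 6, 7, 8, 9, 11, 12, 14}
Step 17: union(5, 1) -> merged; set of 5 now {0, 1, 2, 3, 4, 5, 6, 7, 8, 9, 11, 12, 14}
Step 18: union(8, 13) -> merged; set of 8 now {0, 1, 2, 3, 4, 5, 6, 7, 8, 9, 11, 12, 13, 14}
Step 19: union(3, 14) -> already same set; set of 3 now {0, 1, 2, 3, 4, 5, 6, 7, 8, 9, 11, 12, 13, 14}
Step 20: find(14) -> no change; set of 14 is {0, 1, 2, 3, 4, 5, 6, 7, 8, 9, 11, 12, 13, 14}
Step 21: union(0, 14) -> already same set; set of 0 now {0, 1, 2, 3, 4, 5, 6, 7, 8, 9, 11, 12, 13, 14}
Set of 13: {0, 1, 2, 3, 4, 5, 6, 7, 8, 9, 11, 12, 13, 14}; 7 is a member.

Answer: yes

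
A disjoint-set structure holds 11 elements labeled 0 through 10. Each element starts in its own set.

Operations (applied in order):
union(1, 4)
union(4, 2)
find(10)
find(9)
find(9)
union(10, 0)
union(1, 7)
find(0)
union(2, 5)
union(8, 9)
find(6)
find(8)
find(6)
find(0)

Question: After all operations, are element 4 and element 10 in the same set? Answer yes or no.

Step 1: union(1, 4) -> merged; set of 1 now {1, 4}
Step 2: union(4, 2) -> merged; set of 4 now {1, 2, 4}
Step 3: find(10) -> no change; set of 10 is {10}
Step 4: find(9) -> no change; set of 9 is {9}
Step 5: find(9) -> no change; set of 9 is {9}
Step 6: union(10, 0) -> merged; set of 10 now {0, 10}
Step 7: union(1, 7) -> merged; set of 1 now {1, 2, 4, 7}
Step 8: find(0) -> no change; set of 0 is {0, 10}
Step 9: union(2, 5) -> merged; set of 2 now {1, 2, 4, 5, 7}
Step 10: union(8, 9) -> merged; set of 8 now {8, 9}
Step 11: find(6) -> no change; set of 6 is {6}
Step 12: find(8) -> no change; set of 8 is {8, 9}
Step 13: find(6) -> no change; set of 6 is {6}
Step 14: find(0) -> no change; set of 0 is {0, 10}
Set of 4: {1, 2, 4, 5, 7}; 10 is not a member.

Answer: no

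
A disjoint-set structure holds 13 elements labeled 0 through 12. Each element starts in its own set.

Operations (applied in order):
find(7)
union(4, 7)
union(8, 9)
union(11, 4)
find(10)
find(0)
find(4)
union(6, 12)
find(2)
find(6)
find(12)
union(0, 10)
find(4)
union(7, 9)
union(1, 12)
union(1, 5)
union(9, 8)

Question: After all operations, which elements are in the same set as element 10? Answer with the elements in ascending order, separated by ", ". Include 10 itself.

Answer: 0, 10

Derivation:
Step 1: find(7) -> no change; set of 7 is {7}
Step 2: union(4, 7) -> merged; set of 4 now {4, 7}
Step 3: union(8, 9) -> merged; set of 8 now {8, 9}
Step 4: union(11, 4) -> merged; set of 11 now {4, 7, 11}
Step 5: find(10) -> no change; set of 10 is {10}
Step 6: find(0) -> no change; set of 0 is {0}
Step 7: find(4) -> no change; set of 4 is {4, 7, 11}
Step 8: union(6, 12) -> merged; set of 6 now {6, 12}
Step 9: find(2) -> no change; set of 2 is {2}
Step 10: find(6) -> no change; set of 6 is {6, 12}
Step 11: find(12) -> no change; set of 12 is {6, 12}
Step 12: union(0, 10) -> merged; set of 0 now {0, 10}
Step 13: find(4) -> no change; set of 4 is {4, 7, 11}
Step 14: union(7, 9) -> merged; set of 7 now {4, 7, 8, 9, 11}
Step 15: union(1, 12) -> merged; set of 1 now {1, 6, 12}
Step 16: union(1, 5) -> merged; set of 1 now {1, 5, 6, 12}
Step 17: union(9, 8) -> already same set; set of 9 now {4, 7, 8, 9, 11}
Component of 10: {0, 10}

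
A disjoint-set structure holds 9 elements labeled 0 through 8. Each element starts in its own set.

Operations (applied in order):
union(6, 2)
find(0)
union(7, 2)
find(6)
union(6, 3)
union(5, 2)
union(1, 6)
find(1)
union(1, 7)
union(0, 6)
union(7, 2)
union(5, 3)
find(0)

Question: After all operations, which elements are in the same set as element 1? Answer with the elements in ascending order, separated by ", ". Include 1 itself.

Step 1: union(6, 2) -> merged; set of 6 now {2, 6}
Step 2: find(0) -> no change; set of 0 is {0}
Step 3: union(7, 2) -> merged; set of 7 now {2, 6, 7}
Step 4: find(6) -> no change; set of 6 is {2, 6, 7}
Step 5: union(6, 3) -> merged; set of 6 now {2, 3, 6, 7}
Step 6: union(5, 2) -> merged; set of 5 now {2, 3, 5, 6, 7}
Step 7: union(1, 6) -> merged; set of 1 now {1, 2, 3, 5, 6, 7}
Step 8: find(1) -> no change; set of 1 is {1, 2, 3, 5, 6, 7}
Step 9: union(1, 7) -> already same set; set of 1 now {1, 2, 3, 5, 6, 7}
Step 10: union(0, 6) -> merged; set of 0 now {0, 1, 2, 3, 5, 6, 7}
Step 11: union(7, 2) -> already same set; set of 7 now {0, 1, 2, 3, 5, 6, 7}
Step 12: union(5, 3) -> already same set; set of 5 now {0, 1, 2, 3, 5, 6, 7}
Step 13: find(0) -> no change; set of 0 is {0, 1, 2, 3, 5, 6, 7}
Component of 1: {0, 1, 2, 3, 5, 6, 7}

Answer: 0, 1, 2, 3, 5, 6, 7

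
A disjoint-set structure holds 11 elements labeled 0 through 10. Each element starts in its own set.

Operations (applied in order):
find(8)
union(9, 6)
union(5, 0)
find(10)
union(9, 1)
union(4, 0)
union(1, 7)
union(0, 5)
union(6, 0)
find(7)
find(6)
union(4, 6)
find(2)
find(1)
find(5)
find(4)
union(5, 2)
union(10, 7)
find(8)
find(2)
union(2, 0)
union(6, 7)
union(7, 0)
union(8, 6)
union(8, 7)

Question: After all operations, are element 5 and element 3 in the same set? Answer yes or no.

Step 1: find(8) -> no change; set of 8 is {8}
Step 2: union(9, 6) -> merged; set of 9 now {6, 9}
Step 3: union(5, 0) -> merged; set of 5 now {0, 5}
Step 4: find(10) -> no change; set of 10 is {10}
Step 5: union(9, 1) -> merged; set of 9 now {1, 6, 9}
Step 6: union(4, 0) -> merged; set of 4 now {0, 4, 5}
Step 7: union(1, 7) -> merged; set of 1 now {1, 6, 7, 9}
Step 8: union(0, 5) -> already same set; set of 0 now {0, 4, 5}
Step 9: union(6, 0) -> merged; set of 6 now {0, 1, 4, 5, 6, 7, 9}
Step 10: find(7) -> no change; set of 7 is {0, 1, 4, 5, 6, 7, 9}
Step 11: find(6) -> no change; set of 6 is {0, 1, 4, 5, 6, 7, 9}
Step 12: union(4, 6) -> already same set; set of 4 now {0, 1, 4, 5, 6, 7, 9}
Step 13: find(2) -> no change; set of 2 is {2}
Step 14: find(1) -> no change; set of 1 is {0, 1, 4, 5, 6, 7, 9}
Step 15: find(5) -> no change; set of 5 is {0, 1, 4, 5, 6, 7, 9}
Step 16: find(4) -> no change; set of 4 is {0, 1, 4, 5, 6, 7, 9}
Step 17: union(5, 2) -> merged; set of 5 now {0, 1, 2, 4, 5, 6, 7, 9}
Step 18: union(10, 7) -> merged; set of 10 now {0, 1, 2, 4, 5, 6, 7, 9, 10}
Step 19: find(8) -> no change; set of 8 is {8}
Step 20: find(2) -> no change; set of 2 is {0, 1, 2, 4, 5, 6, 7, 9, 10}
Step 21: union(2, 0) -> already same set; set of 2 now {0, 1, 2, 4, 5, 6, 7, 9, 10}
Step 22: union(6, 7) -> already same set; set of 6 now {0, 1, 2, 4, 5, 6, 7, 9, 10}
Step 23: union(7, 0) -> already same set; set of 7 now {0, 1, 2, 4, 5, 6, 7, 9, 10}
Step 24: union(8, 6) -> merged; set of 8 now {0, 1, 2, 4, 5, 6, 7, 8, 9, 10}
Step 25: union(8, 7) -> already same set; set of 8 now {0, 1, 2, 4, 5, 6, 7, 8, 9, 10}
Set of 5: {0, 1, 2, 4, 5, 6, 7, 8, 9, 10}; 3 is not a member.

Answer: no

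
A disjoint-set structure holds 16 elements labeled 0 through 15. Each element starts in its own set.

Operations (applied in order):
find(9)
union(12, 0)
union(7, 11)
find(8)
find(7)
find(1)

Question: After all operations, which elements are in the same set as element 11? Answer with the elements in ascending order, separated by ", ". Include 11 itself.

Answer: 7, 11

Derivation:
Step 1: find(9) -> no change; set of 9 is {9}
Step 2: union(12, 0) -> merged; set of 12 now {0, 12}
Step 3: union(7, 11) -> merged; set of 7 now {7, 11}
Step 4: find(8) -> no change; set of 8 is {8}
Step 5: find(7) -> no change; set of 7 is {7, 11}
Step 6: find(1) -> no change; set of 1 is {1}
Component of 11: {7, 11}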